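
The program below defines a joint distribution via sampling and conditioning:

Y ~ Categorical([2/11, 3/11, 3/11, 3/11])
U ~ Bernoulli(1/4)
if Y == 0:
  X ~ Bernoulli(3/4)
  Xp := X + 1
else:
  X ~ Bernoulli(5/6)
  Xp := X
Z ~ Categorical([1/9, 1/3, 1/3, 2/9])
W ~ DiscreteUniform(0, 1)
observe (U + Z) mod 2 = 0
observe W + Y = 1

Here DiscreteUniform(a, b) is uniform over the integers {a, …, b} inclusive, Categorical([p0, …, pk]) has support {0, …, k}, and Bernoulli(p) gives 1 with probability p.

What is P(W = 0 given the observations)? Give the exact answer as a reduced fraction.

Enumerate traces; 16 have nonzero weight after conditioning:
  (Y=0, U=0, X=0, Z=0, W=1) weight 1/528
  (Y=0, U=0, X=0, Z=2, W=1) weight 1/176
  (Y=0, U=0, X=1, Z=0, W=1) weight 1/176
  (Y=0, U=0, X=1, Z=2, W=1) weight 3/176
  (Y=0, U=1, X=0, Z=1, W=1) weight 1/528
  (Y=0, U=1, X=0, Z=3, W=1) weight 1/792
  (Y=0, U=1, X=1, Z=1, W=1) weight 1/176
  (Y=0, U=1, X=1, Z=3, W=1) weight 1/264
  (Y=1, U=0, X=0, Z=0, W=0) weight 1/528
  … 7 more
Group by W:
  weight(W=0) = 17/264
  weight(W=1) = 17/396
Total weight = 17/264 + 17/396 = 85/792
P(W=0 | obs) = 17/264 / 85/792 = 3/5
P(W=1 | obs) = 17/396 / 85/792 = 2/5

P(W = 0 | obs) = 3/5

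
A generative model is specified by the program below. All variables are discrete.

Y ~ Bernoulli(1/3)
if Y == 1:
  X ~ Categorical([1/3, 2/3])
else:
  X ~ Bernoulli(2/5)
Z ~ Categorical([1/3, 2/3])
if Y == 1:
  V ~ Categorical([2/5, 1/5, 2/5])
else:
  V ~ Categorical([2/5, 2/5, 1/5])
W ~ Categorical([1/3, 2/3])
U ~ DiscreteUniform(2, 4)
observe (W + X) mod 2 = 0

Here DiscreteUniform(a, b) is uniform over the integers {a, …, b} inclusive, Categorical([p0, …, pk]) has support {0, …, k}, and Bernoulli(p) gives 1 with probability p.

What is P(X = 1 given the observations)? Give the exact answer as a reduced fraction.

Enumerate traces; 72 have nonzero weight after conditioning:
  (Y=0, X=0, Z=0, V=0, W=0, U=2) weight 4/675
  (Y=0, X=0, Z=0, V=0, W=0, U=3) weight 4/675
  (Y=0, X=0, Z=0, V=0, W=0, U=4) weight 4/675
  (Y=0, X=0, Z=0, V=1, W=0, U=2) weight 4/675
  (Y=0, X=0, Z=0, V=1, W=0, U=3) weight 4/675
  (Y=0, X=0, Z=0, V=1, W=0, U=4) weight 4/675
  (Y=0, X=0, Z=0, V=2, W=0, U=2) weight 2/675
  (Y=0, X=0, Z=0, V=2, W=0, U=3) weight 2/675
  (Y=0, X=1, Z=0, V=0, W=1, U=2) weight 16/2025
  … 63 more
Group by X:
  weight(X=0) = 23/135
  weight(X=1) = 44/135
Total weight = 23/135 + 44/135 = 67/135
P(X=0 | obs) = 23/135 / 67/135 = 23/67
P(X=1 | obs) = 44/135 / 67/135 = 44/67

P(X = 1 | obs) = 44/67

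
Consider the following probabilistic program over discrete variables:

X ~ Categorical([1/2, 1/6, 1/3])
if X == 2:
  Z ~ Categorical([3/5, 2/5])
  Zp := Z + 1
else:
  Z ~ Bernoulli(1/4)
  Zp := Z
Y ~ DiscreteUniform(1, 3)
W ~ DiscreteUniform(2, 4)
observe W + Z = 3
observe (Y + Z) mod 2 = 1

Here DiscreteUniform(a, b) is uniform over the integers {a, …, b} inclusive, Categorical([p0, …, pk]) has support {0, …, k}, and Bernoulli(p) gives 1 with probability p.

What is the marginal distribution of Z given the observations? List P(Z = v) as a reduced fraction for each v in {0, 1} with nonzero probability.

P(Z=0) = 14/17, P(Z=1) = 3/17

Enumerate traces; 9 have nonzero weight after conditioning:
  (X=0, Z=0, Y=1, W=3) weight 1/24
  (X=0, Z=0, Y=3, W=3) weight 1/24
  (X=0, Z=1, Y=2, W=2) weight 1/72
  (X=1, Z=0, Y=1, W=3) weight 1/72
  (X=1, Z=0, Y=3, W=3) weight 1/72
  (X=1, Z=1, Y=2, W=2) weight 1/216
  (X=2, Z=0, Y=1, W=3) weight 1/45
  (X=2, Z=0, Y=3, W=3) weight 1/45
  … 1 more
Group by Z:
  weight(Z=0) = 7/45
  weight(Z=1) = 1/30
Total weight = 7/45 + 1/30 = 17/90
P(Z=0 | obs) = 7/45 / 17/90 = 14/17
P(Z=1 | obs) = 1/30 / 17/90 = 3/17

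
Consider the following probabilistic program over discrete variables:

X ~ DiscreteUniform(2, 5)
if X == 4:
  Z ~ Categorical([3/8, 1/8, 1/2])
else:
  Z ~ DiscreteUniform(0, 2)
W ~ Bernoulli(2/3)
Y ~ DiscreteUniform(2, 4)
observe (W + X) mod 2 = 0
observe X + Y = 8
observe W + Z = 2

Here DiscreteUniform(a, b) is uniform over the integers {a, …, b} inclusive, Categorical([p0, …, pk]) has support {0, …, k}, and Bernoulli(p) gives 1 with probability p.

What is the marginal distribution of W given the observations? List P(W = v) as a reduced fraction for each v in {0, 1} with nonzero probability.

P(W=0) = 3/7, P(W=1) = 4/7

Enumerate traces; 2 have nonzero weight after conditioning:
  (X=4, Z=2, W=0, Y=4) weight 1/72
  (X=5, Z=1, W=1, Y=3) weight 1/54
Group by W:
  weight(W=0) = 1/72
  weight(W=1) = 1/54
Total weight = 1/72 + 1/54 = 7/216
P(W=0 | obs) = 1/72 / 7/216 = 3/7
P(W=1 | obs) = 1/54 / 7/216 = 4/7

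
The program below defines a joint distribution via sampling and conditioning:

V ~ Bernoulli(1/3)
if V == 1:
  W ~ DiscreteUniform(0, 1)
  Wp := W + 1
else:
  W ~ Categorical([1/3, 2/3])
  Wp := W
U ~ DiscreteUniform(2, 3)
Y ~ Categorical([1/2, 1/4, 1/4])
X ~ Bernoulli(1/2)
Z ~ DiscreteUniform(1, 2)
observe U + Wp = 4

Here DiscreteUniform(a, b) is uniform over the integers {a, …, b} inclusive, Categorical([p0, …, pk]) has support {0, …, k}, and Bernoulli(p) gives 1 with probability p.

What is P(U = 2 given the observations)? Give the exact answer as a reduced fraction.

P(U = 2 | obs) = 3/14

Enumerate traces; 36 have nonzero weight after conditioning:
  (V=0, W=1, U=3, Y=0, X=0, Z=1) weight 1/36
  (V=0, W=1, U=3, Y=0, X=0, Z=2) weight 1/36
  (V=0, W=1, U=3, Y=0, X=1, Z=1) weight 1/36
  (V=0, W=1, U=3, Y=0, X=1, Z=2) weight 1/36
  (V=0, W=1, U=3, Y=1, X=0, Z=1) weight 1/72
  (V=0, W=1, U=3, Y=1, X=0, Z=2) weight 1/72
  (V=0, W=1, U=3, Y=1, X=1, Z=1) weight 1/72
  (V=0, W=1, U=3, Y=1, X=1, Z=2) weight 1/72
  (V=1, W=1, U=2, Y=0, X=0, Z=1) weight 1/96
  … 27 more
Group by U:
  weight(U=2) = 1/12
  weight(U=3) = 11/36
Total weight = 1/12 + 11/36 = 7/18
P(U=2 | obs) = 1/12 / 7/18 = 3/14
P(U=3 | obs) = 11/36 / 7/18 = 11/14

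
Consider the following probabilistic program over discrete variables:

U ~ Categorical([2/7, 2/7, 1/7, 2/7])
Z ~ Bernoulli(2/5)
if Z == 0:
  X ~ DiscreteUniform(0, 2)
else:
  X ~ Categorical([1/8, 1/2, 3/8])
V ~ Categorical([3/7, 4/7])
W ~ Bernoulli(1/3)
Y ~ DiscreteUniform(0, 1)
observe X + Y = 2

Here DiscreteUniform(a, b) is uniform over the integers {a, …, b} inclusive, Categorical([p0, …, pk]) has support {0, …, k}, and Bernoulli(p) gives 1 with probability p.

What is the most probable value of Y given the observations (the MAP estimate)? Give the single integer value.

argmax_v P(Y = v | obs) = 1

Enumerate traces; 64 have nonzero weight after conditioning:
  (U=0, Z=0, X=1, V=0, W=0, Y=1) weight 2/245
  (U=0, Z=0, X=1, V=0, W=1, Y=1) weight 1/245
  (U=0, Z=0, X=1, V=1, W=0, Y=1) weight 8/735
  (U=0, Z=0, X=1, V=1, W=1, Y=1) weight 4/735
  (U=0, Z=0, X=2, V=0, W=0, Y=0) weight 2/245
  (U=0, Z=0, X=2, V=0, W=1, Y=0) weight 1/245
  (U=0, Z=0, X=2, V=1, W=0, Y=0) weight 8/735
  (U=0, Z=0, X=2, V=1, W=1, Y=0) weight 4/735
  … 56 more
Group by Y:
  weight(Y=0) = 7/40
  weight(Y=1) = 1/5
Total weight = 7/40 + 1/5 = 3/8
P(Y=0 | obs) = 7/40 / 3/8 = 7/15
P(Y=1 | obs) = 1/5 / 3/8 = 8/15
argmax = 1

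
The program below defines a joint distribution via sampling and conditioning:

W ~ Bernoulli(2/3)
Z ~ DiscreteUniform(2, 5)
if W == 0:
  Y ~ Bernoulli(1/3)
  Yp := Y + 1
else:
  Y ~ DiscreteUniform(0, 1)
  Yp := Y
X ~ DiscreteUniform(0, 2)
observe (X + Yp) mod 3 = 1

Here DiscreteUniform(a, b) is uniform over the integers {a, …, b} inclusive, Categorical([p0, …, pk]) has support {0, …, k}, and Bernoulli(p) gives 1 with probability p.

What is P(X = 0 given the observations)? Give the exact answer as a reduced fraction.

Enumerate traces; 16 have nonzero weight after conditioning:
  (W=0, Z=2, Y=0, X=0) weight 1/54
  (W=0, Z=2, Y=1, X=2) weight 1/108
  (W=0, Z=3, Y=0, X=0) weight 1/54
  (W=0, Z=3, Y=1, X=2) weight 1/108
  (W=0, Z=4, Y=0, X=0) weight 1/54
  (W=0, Z=4, Y=1, X=2) weight 1/108
  (W=0, Z=5, Y=0, X=0) weight 1/54
  (W=0, Z=5, Y=1, X=2) weight 1/108
  (W=1, Z=2, Y=0, X=1) weight 1/36
  … 7 more
Group by X:
  weight(X=0) = 5/27
  weight(X=1) = 1/9
  weight(X=2) = 1/27
Total weight = 5/27 + 1/9 + 1/27 = 1/3
P(X=0 | obs) = 5/27 / 1/3 = 5/9
P(X=1 | obs) = 1/9 / 1/3 = 1/3
P(X=2 | obs) = 1/27 / 1/3 = 1/9

P(X = 0 | obs) = 5/9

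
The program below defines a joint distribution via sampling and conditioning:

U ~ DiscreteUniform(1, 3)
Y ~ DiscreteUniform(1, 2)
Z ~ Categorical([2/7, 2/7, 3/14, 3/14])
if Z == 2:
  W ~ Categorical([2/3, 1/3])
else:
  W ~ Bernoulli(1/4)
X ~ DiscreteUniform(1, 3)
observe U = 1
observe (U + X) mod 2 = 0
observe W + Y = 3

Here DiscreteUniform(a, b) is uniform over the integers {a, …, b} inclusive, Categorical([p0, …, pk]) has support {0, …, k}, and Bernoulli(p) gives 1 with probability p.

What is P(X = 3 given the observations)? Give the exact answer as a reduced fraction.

Enumerate traces; 8 have nonzero weight after conditioning:
  (U=1, Y=2, Z=0, W=1, X=1) weight 1/252
  (U=1, Y=2, Z=0, W=1, X=3) weight 1/252
  (U=1, Y=2, Z=1, W=1, X=1) weight 1/252
  (U=1, Y=2, Z=1, W=1, X=3) weight 1/252
  (U=1, Y=2, Z=2, W=1, X=1) weight 1/252
  (U=1, Y=2, Z=2, W=1, X=3) weight 1/252
  (U=1, Y=2, Z=3, W=1, X=1) weight 1/336
  (U=1, Y=2, Z=3, W=1, X=3) weight 1/336
Group by X:
  weight(X=1) = 5/336
  weight(X=3) = 5/336
Total weight = 5/336 + 5/336 = 5/168
P(X=1 | obs) = 5/336 / 5/168 = 1/2
P(X=3 | obs) = 5/336 / 5/168 = 1/2

P(X = 3 | obs) = 1/2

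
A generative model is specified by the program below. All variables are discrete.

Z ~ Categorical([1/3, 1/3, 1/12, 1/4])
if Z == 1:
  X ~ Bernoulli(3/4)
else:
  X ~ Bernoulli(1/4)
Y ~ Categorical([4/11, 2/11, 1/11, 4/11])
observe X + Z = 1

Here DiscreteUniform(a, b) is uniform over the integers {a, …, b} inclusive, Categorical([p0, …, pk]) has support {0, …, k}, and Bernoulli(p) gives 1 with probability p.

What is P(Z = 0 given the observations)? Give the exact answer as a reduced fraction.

Enumerate traces; 8 have nonzero weight after conditioning:
  (Z=0, X=1, Y=0) weight 1/33
  (Z=0, X=1, Y=1) weight 1/66
  (Z=0, X=1, Y=2) weight 1/132
  (Z=0, X=1, Y=3) weight 1/33
  (Z=1, X=0, Y=0) weight 1/33
  (Z=1, X=0, Y=1) weight 1/66
  (Z=1, X=0, Y=2) weight 1/132
  (Z=1, X=0, Y=3) weight 1/33
Group by Z:
  weight(Z=0) = 1/12
  weight(Z=1) = 1/12
Total weight = 1/12 + 1/12 = 1/6
P(Z=0 | obs) = 1/12 / 1/6 = 1/2
P(Z=1 | obs) = 1/12 / 1/6 = 1/2

P(Z = 0 | obs) = 1/2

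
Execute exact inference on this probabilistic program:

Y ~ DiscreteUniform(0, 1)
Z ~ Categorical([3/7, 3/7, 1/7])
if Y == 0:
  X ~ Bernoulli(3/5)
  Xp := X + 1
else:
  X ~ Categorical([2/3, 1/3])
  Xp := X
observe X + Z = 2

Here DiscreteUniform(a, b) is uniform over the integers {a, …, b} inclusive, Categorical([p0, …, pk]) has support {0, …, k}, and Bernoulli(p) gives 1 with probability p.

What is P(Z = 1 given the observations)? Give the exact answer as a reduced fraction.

Enumerate traces; 4 have nonzero weight after conditioning:
  (Y=0, Z=1, X=1) weight 9/70
  (Y=0, Z=2, X=0) weight 1/35
  (Y=1, Z=1, X=1) weight 1/14
  (Y=1, Z=2, X=0) weight 1/21
Group by Z:
  weight(Z=1) = 1/5
  weight(Z=2) = 8/105
Total weight = 1/5 + 8/105 = 29/105
P(Z=1 | obs) = 1/5 / 29/105 = 21/29
P(Z=2 | obs) = 8/105 / 29/105 = 8/29

P(Z = 1 | obs) = 21/29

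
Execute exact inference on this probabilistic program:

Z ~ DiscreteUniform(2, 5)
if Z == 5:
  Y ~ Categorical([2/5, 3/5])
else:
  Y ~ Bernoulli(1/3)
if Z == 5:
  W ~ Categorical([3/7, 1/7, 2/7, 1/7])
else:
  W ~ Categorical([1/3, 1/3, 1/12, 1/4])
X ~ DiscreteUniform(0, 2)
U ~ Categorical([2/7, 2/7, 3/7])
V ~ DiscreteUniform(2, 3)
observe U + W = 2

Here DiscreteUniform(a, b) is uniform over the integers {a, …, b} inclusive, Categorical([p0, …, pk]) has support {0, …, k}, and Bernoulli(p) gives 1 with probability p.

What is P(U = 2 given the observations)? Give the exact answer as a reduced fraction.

Enumerate traces; 144 have nonzero weight after conditioning:
  (Z=2, Y=0, W=0, X=0, U=2, V=2) weight 1/252
  (Z=2, Y=0, W=0, X=0, U=2, V=3) weight 1/252
  (Z=2, Y=0, W=0, X=1, U=2, V=2) weight 1/252
  (Z=2, Y=0, W=0, X=1, U=2, V=3) weight 1/252
  (Z=2, Y=0, W=0, X=2, U=2, V=2) weight 1/252
  (Z=2, Y=0, W=0, X=2, U=2, V=3) weight 1/252
  (Z=2, Y=0, W=1, X=0, U=1, V=2) weight 1/378
  (Z=2, Y=0, W=1, X=0, U=1, V=3) weight 1/378
  (Z=2, Y=0, W=2, X=0, U=0, V=2) weight 1/1512
  … 135 more
Group by U:
  weight(U=0) = 15/392
  weight(U=1) = 4/49
  weight(U=2) = 15/98
Total weight = 15/392 + 4/49 + 15/98 = 107/392
P(U=0 | obs) = 15/392 / 107/392 = 15/107
P(U=1 | obs) = 4/49 / 107/392 = 32/107
P(U=2 | obs) = 15/98 / 107/392 = 60/107

P(U = 2 | obs) = 60/107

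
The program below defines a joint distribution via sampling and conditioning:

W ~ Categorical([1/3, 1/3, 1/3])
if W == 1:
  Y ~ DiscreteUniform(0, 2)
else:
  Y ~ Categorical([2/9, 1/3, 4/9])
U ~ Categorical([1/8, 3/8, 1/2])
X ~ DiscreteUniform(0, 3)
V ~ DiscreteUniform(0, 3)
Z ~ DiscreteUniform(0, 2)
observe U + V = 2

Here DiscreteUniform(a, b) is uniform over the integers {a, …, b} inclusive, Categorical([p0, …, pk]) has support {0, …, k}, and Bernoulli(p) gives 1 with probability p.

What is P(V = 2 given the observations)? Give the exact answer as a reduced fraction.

Enumerate traces; 324 have nonzero weight after conditioning:
  (W=0, Y=0, U=0, X=0, V=2, Z=0) weight 1/5184
  (W=0, Y=0, U=0, X=0, V=2, Z=1) weight 1/5184
  (W=0, Y=0, U=0, X=0, V=2, Z=2) weight 1/5184
  (W=0, Y=0, U=0, X=1, V=2, Z=0) weight 1/5184
  (W=0, Y=0, U=0, X=1, V=2, Z=1) weight 1/5184
  (W=0, Y=0, U=0, X=1, V=2, Z=2) weight 1/5184
  (W=0, Y=0, U=0, X=2, V=2, Z=0) weight 1/5184
  (W=0, Y=0, U=0, X=2, V=2, Z=1) weight 1/5184
  (W=0, Y=0, U=1, X=0, V=1, Z=0) weight 1/1728
  (W=0, Y=0, U=2, X=0, V=0, Z=0) weight 1/1296
  … 314 more
Group by V:
  weight(V=0) = 1/8
  weight(V=1) = 3/32
  weight(V=2) = 1/32
Total weight = 1/8 + 3/32 + 1/32 = 1/4
P(V=0 | obs) = 1/8 / 1/4 = 1/2
P(V=1 | obs) = 3/32 / 1/4 = 3/8
P(V=2 | obs) = 1/32 / 1/4 = 1/8

P(V = 2 | obs) = 1/8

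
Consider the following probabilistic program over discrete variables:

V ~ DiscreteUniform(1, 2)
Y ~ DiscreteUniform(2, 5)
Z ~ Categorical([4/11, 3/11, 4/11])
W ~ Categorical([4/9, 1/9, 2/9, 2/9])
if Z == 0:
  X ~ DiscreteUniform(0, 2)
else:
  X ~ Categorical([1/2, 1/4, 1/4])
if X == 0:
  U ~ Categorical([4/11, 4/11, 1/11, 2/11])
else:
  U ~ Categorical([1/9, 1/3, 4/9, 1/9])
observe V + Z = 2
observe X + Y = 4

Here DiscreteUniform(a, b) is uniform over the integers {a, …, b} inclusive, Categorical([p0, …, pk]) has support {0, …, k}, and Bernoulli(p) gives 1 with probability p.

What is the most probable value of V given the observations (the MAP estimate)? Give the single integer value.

Enumerate traces; 96 have nonzero weight after conditioning:
  (V=1, Y=2, Z=1, W=0, X=2, U=0) weight 1/2376
  (V=1, Y=2, Z=1, W=0, X=2, U=1) weight 1/792
  (V=1, Y=2, Z=1, W=0, X=2, U=2) weight 1/594
  (V=1, Y=2, Z=1, W=0, X=2, U=3) weight 1/2376
  (V=1, Y=2, Z=1, W=1, X=2, U=0) weight 1/9504
  (V=1, Y=2, Z=1, W=1, X=2, U=1) weight 1/3168
  (V=1, Y=2, Z=1, W=1, X=2, U=2) weight 1/2376
  (V=1, Y=2, Z=1, W=1, X=2, U=3) weight 1/9504
  (V=2, Y=2, Z=0, W=0, X=2, U=0) weight 2/2673
  … 87 more
Group by V:
  weight(V=1) = 3/88
  weight(V=2) = 1/22
Total weight = 3/88 + 1/22 = 7/88
P(V=1 | obs) = 3/88 / 7/88 = 3/7
P(V=2 | obs) = 1/22 / 7/88 = 4/7
argmax = 2

argmax_v P(V = v | obs) = 2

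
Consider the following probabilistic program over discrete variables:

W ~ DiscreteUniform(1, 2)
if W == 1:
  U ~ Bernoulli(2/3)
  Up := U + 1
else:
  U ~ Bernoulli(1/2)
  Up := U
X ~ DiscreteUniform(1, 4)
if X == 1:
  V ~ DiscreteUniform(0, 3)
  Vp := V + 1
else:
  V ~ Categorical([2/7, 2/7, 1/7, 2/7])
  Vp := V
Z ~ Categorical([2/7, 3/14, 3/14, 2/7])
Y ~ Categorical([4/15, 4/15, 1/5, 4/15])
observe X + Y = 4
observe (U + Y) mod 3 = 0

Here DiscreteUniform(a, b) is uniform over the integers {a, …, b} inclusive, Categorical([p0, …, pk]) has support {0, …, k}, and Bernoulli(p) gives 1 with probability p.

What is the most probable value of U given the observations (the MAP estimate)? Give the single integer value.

Enumerate traces; 96 have nonzero weight after conditioning:
  (W=1, U=0, X=1, V=0, Z=0, Y=3) weight 1/1260
  (W=1, U=0, X=1, V=0, Z=1, Y=3) weight 1/1680
  (W=1, U=0, X=1, V=0, Z=2, Y=3) weight 1/1680
  (W=1, U=0, X=1, V=0, Z=3, Y=3) weight 1/1260
  (W=1, U=0, X=1, V=1, Z=0, Y=3) weight 1/1260
  (W=1, U=0, X=1, V=1, Z=1, Y=3) weight 1/1680
  (W=1, U=0, X=1, V=1, Z=2, Y=3) weight 1/1680
  (W=1, U=0, X=1, V=1, Z=3, Y=3) weight 1/1260
  (W=1, U=1, X=2, V=0, Z=0, Y=2) weight 1/735
  … 87 more
Group by U:
  weight(U=0) = 1/18
  weight(U=1) = 7/240
Total weight = 1/18 + 7/240 = 61/720
P(U=0 | obs) = 1/18 / 61/720 = 40/61
P(U=1 | obs) = 7/240 / 61/720 = 21/61
argmax = 0

argmax_v P(U = v | obs) = 0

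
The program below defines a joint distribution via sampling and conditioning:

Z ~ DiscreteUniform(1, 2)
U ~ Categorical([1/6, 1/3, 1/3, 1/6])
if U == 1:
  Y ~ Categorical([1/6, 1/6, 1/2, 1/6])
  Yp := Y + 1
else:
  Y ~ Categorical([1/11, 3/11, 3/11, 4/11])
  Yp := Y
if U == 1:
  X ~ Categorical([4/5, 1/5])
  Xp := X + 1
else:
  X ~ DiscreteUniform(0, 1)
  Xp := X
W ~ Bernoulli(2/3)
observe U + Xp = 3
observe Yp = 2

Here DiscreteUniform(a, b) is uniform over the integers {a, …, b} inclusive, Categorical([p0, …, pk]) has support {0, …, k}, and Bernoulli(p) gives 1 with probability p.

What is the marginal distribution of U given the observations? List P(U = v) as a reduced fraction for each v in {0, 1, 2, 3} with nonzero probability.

P(U=1) = 22/157, P(U=2) = 90/157, P(U=3) = 45/157

Enumerate traces; 12 have nonzero weight after conditioning:
  (Z=1, U=1, Y=1, X=1, W=0) weight 1/540
  (Z=1, U=1, Y=1, X=1, W=1) weight 1/270
  (Z=1, U=2, Y=2, X=1, W=0) weight 1/132
  (Z=1, U=2, Y=2, X=1, W=1) weight 1/66
  (Z=1, U=3, Y=2, X=0, W=0) weight 1/264
  (Z=1, U=3, Y=2, X=0, W=1) weight 1/132
  (Z=2, U=1, Y=1, X=1, W=0) weight 1/540
  (Z=2, U=1, Y=1, X=1, W=1) weight 1/270
  … 4 more
Group by U:
  weight(U=1) = 1/90
  weight(U=2) = 1/22
  weight(U=3) = 1/44
Total weight = 1/90 + 1/22 + 1/44 = 157/1980
P(U=1 | obs) = 1/90 / 157/1980 = 22/157
P(U=2 | obs) = 1/22 / 157/1980 = 90/157
P(U=3 | obs) = 1/44 / 157/1980 = 45/157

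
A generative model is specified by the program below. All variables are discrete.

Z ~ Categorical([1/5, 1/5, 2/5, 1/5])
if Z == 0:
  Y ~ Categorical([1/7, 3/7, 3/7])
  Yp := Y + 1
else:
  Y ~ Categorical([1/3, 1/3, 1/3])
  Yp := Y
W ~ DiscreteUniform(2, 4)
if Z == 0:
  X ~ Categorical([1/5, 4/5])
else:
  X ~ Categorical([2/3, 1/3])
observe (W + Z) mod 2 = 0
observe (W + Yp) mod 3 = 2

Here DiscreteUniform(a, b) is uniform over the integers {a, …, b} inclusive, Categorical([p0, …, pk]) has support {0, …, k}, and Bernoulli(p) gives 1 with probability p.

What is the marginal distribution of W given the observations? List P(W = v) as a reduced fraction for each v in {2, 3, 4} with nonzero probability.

Enumerate traces; 12 have nonzero weight after conditioning:
  (Z=0, Y=0, W=4, X=0) weight 1/525
  (Z=0, Y=0, W=4, X=1) weight 4/525
  (Z=0, Y=2, W=2, X=0) weight 1/175
  (Z=0, Y=2, W=2, X=1) weight 4/175
  (Z=1, Y=2, W=3, X=0) weight 2/135
  (Z=1, Y=2, W=3, X=1) weight 1/135
  (Z=2, Y=0, W=2, X=0) weight 4/135
  (Z=2, Y=0, W=2, X=1) weight 2/135
  … 4 more
Group by W:
  weight(W=2) = 23/315
  weight(W=3) = 2/45
  weight(W=4) = 17/315
Total weight = 23/315 + 2/45 + 17/315 = 6/35
P(W=2 | obs) = 23/315 / 6/35 = 23/54
P(W=3 | obs) = 2/45 / 6/35 = 7/27
P(W=4 | obs) = 17/315 / 6/35 = 17/54

P(W=2) = 23/54, P(W=3) = 7/27, P(W=4) = 17/54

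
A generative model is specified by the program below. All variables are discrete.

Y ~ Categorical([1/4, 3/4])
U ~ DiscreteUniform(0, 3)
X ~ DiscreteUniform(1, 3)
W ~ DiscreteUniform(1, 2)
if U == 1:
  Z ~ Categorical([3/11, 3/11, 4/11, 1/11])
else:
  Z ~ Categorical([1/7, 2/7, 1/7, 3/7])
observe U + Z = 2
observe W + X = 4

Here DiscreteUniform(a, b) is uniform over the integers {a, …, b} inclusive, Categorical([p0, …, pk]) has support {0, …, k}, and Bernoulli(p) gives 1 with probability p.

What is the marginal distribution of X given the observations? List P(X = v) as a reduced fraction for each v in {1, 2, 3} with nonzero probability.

P(X=2) = 1/2, P(X=3) = 1/2

Enumerate traces; 12 have nonzero weight after conditioning:
  (Y=0, U=0, X=2, W=2, Z=2) weight 1/672
  (Y=0, U=0, X=3, W=1, Z=2) weight 1/672
  (Y=0, U=1, X=2, W=2, Z=1) weight 1/352
  (Y=0, U=1, X=3, W=1, Z=1) weight 1/352
  (Y=0, U=2, X=2, W=2, Z=0) weight 1/672
  (Y=0, U=2, X=3, W=1, Z=0) weight 1/672
  (Y=1, U=0, X=2, W=2, Z=2) weight 1/224
  (Y=1, U=0, X=3, W=1, Z=2) weight 1/224
  … 4 more
Group by X:
  weight(X=2) = 43/1848
  weight(X=3) = 43/1848
Total weight = 43/1848 + 43/1848 = 43/924
P(X=2 | obs) = 43/1848 / 43/924 = 1/2
P(X=3 | obs) = 43/1848 / 43/924 = 1/2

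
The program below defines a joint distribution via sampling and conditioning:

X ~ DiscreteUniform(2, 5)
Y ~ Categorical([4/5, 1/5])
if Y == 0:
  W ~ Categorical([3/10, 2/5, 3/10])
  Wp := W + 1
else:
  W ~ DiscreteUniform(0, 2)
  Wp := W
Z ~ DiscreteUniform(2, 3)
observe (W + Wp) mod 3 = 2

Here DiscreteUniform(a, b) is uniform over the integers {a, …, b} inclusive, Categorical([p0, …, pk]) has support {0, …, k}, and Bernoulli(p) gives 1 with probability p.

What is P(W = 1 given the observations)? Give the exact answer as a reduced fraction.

Enumerate traces; 16 have nonzero weight after conditioning:
  (X=2, Y=0, W=2, Z=2) weight 3/100
  (X=2, Y=0, W=2, Z=3) weight 3/100
  (X=2, Y=1, W=1, Z=2) weight 1/120
  (X=2, Y=1, W=1, Z=3) weight 1/120
  (X=3, Y=0, W=2, Z=2) weight 3/100
  (X=3, Y=0, W=2, Z=3) weight 3/100
  (X=3, Y=1, W=1, Z=2) weight 1/120
  (X=3, Y=1, W=1, Z=3) weight 1/120
  … 8 more
Group by W:
  weight(W=1) = 1/15
  weight(W=2) = 6/25
Total weight = 1/15 + 6/25 = 23/75
P(W=1 | obs) = 1/15 / 23/75 = 5/23
P(W=2 | obs) = 6/25 / 23/75 = 18/23

P(W = 1 | obs) = 5/23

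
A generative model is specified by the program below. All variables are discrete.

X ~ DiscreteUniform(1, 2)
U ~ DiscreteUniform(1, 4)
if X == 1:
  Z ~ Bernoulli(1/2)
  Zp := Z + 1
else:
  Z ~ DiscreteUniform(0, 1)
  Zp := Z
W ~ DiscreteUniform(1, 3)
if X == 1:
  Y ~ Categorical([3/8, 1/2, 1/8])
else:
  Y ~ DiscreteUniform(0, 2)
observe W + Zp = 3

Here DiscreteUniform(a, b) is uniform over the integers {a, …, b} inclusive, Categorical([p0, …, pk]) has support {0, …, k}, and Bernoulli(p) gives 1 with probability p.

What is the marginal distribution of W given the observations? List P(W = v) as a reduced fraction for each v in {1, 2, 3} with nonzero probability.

P(W=1) = 1/4, P(W=2) = 1/2, P(W=3) = 1/4

Enumerate traces; 48 have nonzero weight after conditioning:
  (X=1, U=1, Z=0, W=2, Y=0) weight 1/128
  (X=1, U=1, Z=0, W=2, Y=1) weight 1/96
  (X=1, U=1, Z=0, W=2, Y=2) weight 1/384
  (X=1, U=1, Z=1, W=1, Y=0) weight 1/128
  (X=1, U=1, Z=1, W=1, Y=1) weight 1/96
  (X=1, U=1, Z=1, W=1, Y=2) weight 1/384
  (X=1, U=2, Z=0, W=2, Y=0) weight 1/128
  (X=1, U=2, Z=0, W=2, Y=1) weight 1/96
  (X=2, U=1, Z=0, W=3, Y=0) weight 1/144
  … 39 more
Group by W:
  weight(W=1) = 1/12
  weight(W=2) = 1/6
  weight(W=3) = 1/12
Total weight = 1/12 + 1/6 + 1/12 = 1/3
P(W=1 | obs) = 1/12 / 1/3 = 1/4
P(W=2 | obs) = 1/6 / 1/3 = 1/2
P(W=3 | obs) = 1/12 / 1/3 = 1/4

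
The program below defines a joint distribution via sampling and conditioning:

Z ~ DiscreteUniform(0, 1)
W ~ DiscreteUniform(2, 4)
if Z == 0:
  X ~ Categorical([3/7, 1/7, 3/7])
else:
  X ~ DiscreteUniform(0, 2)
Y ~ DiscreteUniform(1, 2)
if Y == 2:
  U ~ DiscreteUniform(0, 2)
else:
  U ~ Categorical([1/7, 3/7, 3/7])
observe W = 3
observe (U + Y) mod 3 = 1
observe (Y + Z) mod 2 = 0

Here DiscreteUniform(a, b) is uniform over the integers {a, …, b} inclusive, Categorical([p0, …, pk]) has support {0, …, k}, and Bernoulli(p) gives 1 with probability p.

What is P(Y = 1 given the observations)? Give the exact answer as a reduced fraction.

Enumerate traces; 6 have nonzero weight after conditioning:
  (Z=0, W=3, X=0, Y=2, U=2) weight 1/84
  (Z=0, W=3, X=1, Y=2, U=2) weight 1/252
  (Z=0, W=3, X=2, Y=2, U=2) weight 1/84
  (Z=1, W=3, X=0, Y=1, U=0) weight 1/252
  (Z=1, W=3, X=1, Y=1, U=0) weight 1/252
  (Z=1, W=3, X=2, Y=1, U=0) weight 1/252
Group by Y:
  weight(Y=1) = 1/84
  weight(Y=2) = 1/36
Total weight = 1/84 + 1/36 = 5/126
P(Y=1 | obs) = 1/84 / 5/126 = 3/10
P(Y=2 | obs) = 1/36 / 5/126 = 7/10

P(Y = 1 | obs) = 3/10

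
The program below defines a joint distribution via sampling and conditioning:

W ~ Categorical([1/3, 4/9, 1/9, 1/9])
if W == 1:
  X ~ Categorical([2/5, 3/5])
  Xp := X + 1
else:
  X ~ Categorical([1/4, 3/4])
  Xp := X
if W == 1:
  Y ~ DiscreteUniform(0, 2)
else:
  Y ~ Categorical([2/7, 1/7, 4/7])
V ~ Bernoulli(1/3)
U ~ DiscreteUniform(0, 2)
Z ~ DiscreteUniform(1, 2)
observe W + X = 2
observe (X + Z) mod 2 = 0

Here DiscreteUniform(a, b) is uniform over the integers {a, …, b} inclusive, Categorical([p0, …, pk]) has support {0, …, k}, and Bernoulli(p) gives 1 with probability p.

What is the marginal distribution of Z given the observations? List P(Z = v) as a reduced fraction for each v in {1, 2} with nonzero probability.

Enumerate traces; 36 have nonzero weight after conditioning:
  (W=1, X=1, Y=0, V=0, U=0, Z=1) weight 4/405
  (W=1, X=1, Y=0, V=0, U=1, Z=1) weight 4/405
  (W=1, X=1, Y=0, V=0, U=2, Z=1) weight 4/405
  (W=1, X=1, Y=0, V=1, U=0, Z=1) weight 2/405
  (W=1, X=1, Y=0, V=1, U=1, Z=1) weight 2/405
  (W=1, X=1, Y=0, V=1, U=2, Z=1) weight 2/405
  (W=1, X=1, Y=1, V=0, U=0, Z=1) weight 4/405
  (W=1, X=1, Y=1, V=0, U=1, Z=1) weight 4/405
  (W=2, X=0, Y=0, V=0, U=0, Z=2) weight 1/1134
  … 27 more
Group by Z:
  weight(Z=1) = 2/15
  weight(Z=2) = 1/72
Total weight = 2/15 + 1/72 = 53/360
P(Z=1 | obs) = 2/15 / 53/360 = 48/53
P(Z=2 | obs) = 1/72 / 53/360 = 5/53

P(Z=1) = 48/53, P(Z=2) = 5/53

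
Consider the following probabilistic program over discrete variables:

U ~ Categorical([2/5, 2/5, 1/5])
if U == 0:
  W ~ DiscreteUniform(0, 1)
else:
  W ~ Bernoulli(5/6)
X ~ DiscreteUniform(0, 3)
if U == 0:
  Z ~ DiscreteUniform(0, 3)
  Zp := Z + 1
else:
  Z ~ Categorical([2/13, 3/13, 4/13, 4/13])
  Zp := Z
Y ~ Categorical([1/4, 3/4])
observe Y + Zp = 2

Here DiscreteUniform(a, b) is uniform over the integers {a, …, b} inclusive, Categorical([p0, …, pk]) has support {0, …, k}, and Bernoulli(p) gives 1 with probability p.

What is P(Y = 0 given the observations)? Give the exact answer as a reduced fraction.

P(Y = 0 | obs) = 37/130

Enumerate traces; 48 have nonzero weight after conditioning:
  (U=0, W=0, X=0, Z=0, Y=1) weight 3/320
  (U=0, W=0, X=0, Z=1, Y=0) weight 1/320
  (U=0, W=0, X=1, Z=0, Y=1) weight 3/320
  (U=0, W=0, X=1, Z=1, Y=0) weight 1/320
  (U=0, W=0, X=2, Z=0, Y=1) weight 3/320
  (U=0, W=0, X=2, Z=1, Y=0) weight 1/320
  (U=0, W=0, X=3, Z=0, Y=1) weight 3/320
  (U=0, W=0, X=3, Z=1, Y=0) weight 1/320
  … 40 more
Group by Y:
  weight(Y=0) = 37/520
  weight(Y=1) = 93/520
Total weight = 37/520 + 93/520 = 1/4
P(Y=0 | obs) = 37/520 / 1/4 = 37/130
P(Y=1 | obs) = 93/520 / 1/4 = 93/130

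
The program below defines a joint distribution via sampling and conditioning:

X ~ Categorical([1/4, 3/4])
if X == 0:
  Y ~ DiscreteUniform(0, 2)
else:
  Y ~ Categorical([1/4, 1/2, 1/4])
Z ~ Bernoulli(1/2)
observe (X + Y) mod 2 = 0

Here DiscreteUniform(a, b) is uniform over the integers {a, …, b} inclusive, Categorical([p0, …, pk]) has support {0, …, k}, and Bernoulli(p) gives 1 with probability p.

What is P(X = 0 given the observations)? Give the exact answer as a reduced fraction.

Enumerate traces; 6 have nonzero weight after conditioning:
  (X=0, Y=0, Z=0) weight 1/24
  (X=0, Y=0, Z=1) weight 1/24
  (X=0, Y=2, Z=0) weight 1/24
  (X=0, Y=2, Z=1) weight 1/24
  (X=1, Y=1, Z=0) weight 3/16
  (X=1, Y=1, Z=1) weight 3/16
Group by X:
  weight(X=0) = 1/6
  weight(X=1) = 3/8
Total weight = 1/6 + 3/8 = 13/24
P(X=0 | obs) = 1/6 / 13/24 = 4/13
P(X=1 | obs) = 3/8 / 13/24 = 9/13

P(X = 0 | obs) = 4/13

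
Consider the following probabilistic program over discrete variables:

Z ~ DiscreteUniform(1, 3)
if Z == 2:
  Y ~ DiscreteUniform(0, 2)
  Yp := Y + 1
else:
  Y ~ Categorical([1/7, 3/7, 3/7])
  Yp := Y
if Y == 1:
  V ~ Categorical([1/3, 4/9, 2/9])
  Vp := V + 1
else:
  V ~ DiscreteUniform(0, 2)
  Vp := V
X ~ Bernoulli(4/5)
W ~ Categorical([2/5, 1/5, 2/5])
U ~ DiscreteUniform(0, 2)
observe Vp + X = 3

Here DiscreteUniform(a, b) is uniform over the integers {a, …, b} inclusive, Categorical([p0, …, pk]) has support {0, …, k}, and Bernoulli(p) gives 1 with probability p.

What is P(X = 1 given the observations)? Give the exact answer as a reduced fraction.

Enumerate traces; 108 have nonzero weight after conditioning:
  (Z=1, Y=0, V=2, X=1, W=0, U=0) weight 8/4725
  (Z=1, Y=0, V=2, X=1, W=0, U=1) weight 8/4725
  (Z=1, Y=0, V=2, X=1, W=0, U=2) weight 8/4725
  (Z=1, Y=0, V=2, X=1, W=1, U=0) weight 4/4725
  (Z=1, Y=0, V=2, X=1, W=1, U=1) weight 4/4725
  (Z=1, Y=0, V=2, X=1, W=1, U=2) weight 4/4725
  (Z=1, Y=0, V=2, X=1, W=2, U=0) weight 8/4725
  (Z=1, Y=0, V=2, X=1, W=2, U=1) weight 8/4725
  (Z=1, Y=1, V=2, X=0, W=0, U=0) weight 4/4725
  … 99 more
Group by X:
  weight(X=0) = 10/567
  weight(X=1) = 856/2835
Total weight = 10/567 + 856/2835 = 302/945
P(X=0 | obs) = 10/567 / 302/945 = 25/453
P(X=1 | obs) = 856/2835 / 302/945 = 428/453

P(X = 1 | obs) = 428/453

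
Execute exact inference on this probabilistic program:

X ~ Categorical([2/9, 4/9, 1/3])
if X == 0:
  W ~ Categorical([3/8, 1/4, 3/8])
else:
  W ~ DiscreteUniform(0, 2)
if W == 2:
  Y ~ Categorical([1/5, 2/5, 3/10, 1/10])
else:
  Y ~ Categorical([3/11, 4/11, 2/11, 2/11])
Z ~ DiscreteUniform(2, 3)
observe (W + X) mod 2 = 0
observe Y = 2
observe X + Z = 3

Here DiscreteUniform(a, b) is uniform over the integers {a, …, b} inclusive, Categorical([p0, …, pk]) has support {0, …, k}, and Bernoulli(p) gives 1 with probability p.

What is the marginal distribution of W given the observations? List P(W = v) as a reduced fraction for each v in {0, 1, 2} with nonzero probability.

Enumerate traces; 3 have nonzero weight after conditioning:
  (X=0, W=0, Y=2, Z=3) weight 1/132
  (X=0, W=2, Y=2, Z=3) weight 1/80
  (X=1, W=1, Y=2, Z=2) weight 4/297
Group by W:
  weight(W=0) = 1/132
  weight(W=1) = 4/297
  weight(W=2) = 1/80
Total weight = 1/132 + 4/297 + 1/80 = 797/23760
P(W=0 | obs) = 1/132 / 797/23760 = 180/797
P(W=1 | obs) = 4/297 / 797/23760 = 320/797
P(W=2 | obs) = 1/80 / 797/23760 = 297/797

P(W=0) = 180/797, P(W=1) = 320/797, P(W=2) = 297/797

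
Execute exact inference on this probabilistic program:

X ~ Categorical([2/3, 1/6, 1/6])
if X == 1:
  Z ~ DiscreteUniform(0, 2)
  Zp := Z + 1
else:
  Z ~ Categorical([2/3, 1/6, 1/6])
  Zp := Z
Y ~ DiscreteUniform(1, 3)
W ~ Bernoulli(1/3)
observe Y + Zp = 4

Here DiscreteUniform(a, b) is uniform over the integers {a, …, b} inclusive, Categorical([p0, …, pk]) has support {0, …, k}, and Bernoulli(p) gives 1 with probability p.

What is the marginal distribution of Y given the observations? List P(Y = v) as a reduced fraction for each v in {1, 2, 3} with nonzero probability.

P(Y=1) = 1/8, P(Y=2) = 7/16, P(Y=3) = 7/16

Enumerate traces; 14 have nonzero weight after conditioning:
  (X=0, Z=1, Y=3, W=0) weight 2/81
  (X=0, Z=1, Y=3, W=1) weight 1/81
  (X=0, Z=2, Y=2, W=0) weight 2/81
  (X=0, Z=2, Y=2, W=1) weight 1/81
  (X=1, Z=0, Y=3, W=0) weight 1/81
  (X=1, Z=0, Y=3, W=1) weight 1/162
  (X=1, Z=1, Y=2, W=0) weight 1/81
  (X=1, Z=1, Y=2, W=1) weight 1/162
  (X=1, Z=2, Y=1, W=0) weight 1/81
  … 5 more
Group by Y:
  weight(Y=1) = 1/54
  weight(Y=2) = 7/108
  weight(Y=3) = 7/108
Total weight = 1/54 + 7/108 + 7/108 = 4/27
P(Y=1 | obs) = 1/54 / 4/27 = 1/8
P(Y=2 | obs) = 7/108 / 4/27 = 7/16
P(Y=3 | obs) = 7/108 / 4/27 = 7/16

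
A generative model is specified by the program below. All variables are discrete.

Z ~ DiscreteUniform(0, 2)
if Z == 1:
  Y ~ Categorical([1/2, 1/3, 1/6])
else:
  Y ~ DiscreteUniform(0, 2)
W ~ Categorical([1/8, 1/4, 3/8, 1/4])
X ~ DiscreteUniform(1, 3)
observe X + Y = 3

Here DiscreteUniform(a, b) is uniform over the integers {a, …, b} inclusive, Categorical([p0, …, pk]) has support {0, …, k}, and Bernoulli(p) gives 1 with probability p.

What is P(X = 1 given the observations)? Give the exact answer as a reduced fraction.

P(X = 1 | obs) = 5/18

Enumerate traces; 36 have nonzero weight after conditioning:
  (Z=0, Y=0, W=0, X=3) weight 1/216
  (Z=0, Y=0, W=1, X=3) weight 1/108
  (Z=0, Y=0, W=2, X=3) weight 1/72
  (Z=0, Y=0, W=3, X=3) weight 1/108
  (Z=0, Y=1, W=0, X=2) weight 1/216
  (Z=0, Y=1, W=1, X=2) weight 1/108
  (Z=0, Y=1, W=2, X=2) weight 1/72
  (Z=0, Y=1, W=3, X=2) weight 1/108
  (Z=0, Y=2, W=0, X=1) weight 1/216
  … 27 more
Group by X:
  weight(X=1) = 5/54
  weight(X=2) = 1/9
  weight(X=3) = 7/54
Total weight = 5/54 + 1/9 + 7/54 = 1/3
P(X=1 | obs) = 5/54 / 1/3 = 5/18
P(X=2 | obs) = 1/9 / 1/3 = 1/3
P(X=3 | obs) = 7/54 / 1/3 = 7/18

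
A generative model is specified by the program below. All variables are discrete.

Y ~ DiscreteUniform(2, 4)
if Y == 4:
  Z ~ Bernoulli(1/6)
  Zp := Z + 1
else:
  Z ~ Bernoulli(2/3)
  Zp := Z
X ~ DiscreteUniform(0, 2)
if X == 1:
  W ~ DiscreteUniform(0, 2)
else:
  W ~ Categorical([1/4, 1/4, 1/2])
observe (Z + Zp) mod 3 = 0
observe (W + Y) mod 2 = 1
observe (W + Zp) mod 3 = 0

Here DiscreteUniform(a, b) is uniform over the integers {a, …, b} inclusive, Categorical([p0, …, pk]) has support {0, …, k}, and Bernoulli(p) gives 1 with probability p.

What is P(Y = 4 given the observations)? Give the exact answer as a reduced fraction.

Enumerate traces; 6 have nonzero weight after conditioning:
  (Y=3, Z=0, X=0, W=0) weight 1/108
  (Y=3, Z=0, X=1, W=0) weight 1/81
  (Y=3, Z=0, X=2, W=0) weight 1/108
  (Y=4, Z=1, X=0, W=1) weight 1/216
  (Y=4, Z=1, X=1, W=1) weight 1/162
  (Y=4, Z=1, X=2, W=1) weight 1/216
Group by Y:
  weight(Y=3) = 5/162
  weight(Y=4) = 5/324
Total weight = 5/162 + 5/324 = 5/108
P(Y=3 | obs) = 5/162 / 5/108 = 2/3
P(Y=4 | obs) = 5/324 / 5/108 = 1/3

P(Y = 4 | obs) = 1/3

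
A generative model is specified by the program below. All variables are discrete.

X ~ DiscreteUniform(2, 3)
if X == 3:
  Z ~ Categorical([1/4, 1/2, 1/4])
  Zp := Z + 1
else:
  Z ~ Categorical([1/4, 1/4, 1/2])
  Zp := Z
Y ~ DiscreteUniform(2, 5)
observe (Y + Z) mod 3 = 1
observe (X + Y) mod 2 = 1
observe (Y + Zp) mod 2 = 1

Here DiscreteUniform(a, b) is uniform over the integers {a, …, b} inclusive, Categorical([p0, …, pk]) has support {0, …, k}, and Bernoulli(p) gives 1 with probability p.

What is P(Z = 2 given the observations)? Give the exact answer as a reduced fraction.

P(Z = 2 | obs) = 3/4

Enumerate traces; 3 have nonzero weight after conditioning:
  (X=2, Z=2, Y=5) weight 1/16
  (X=3, Z=0, Y=4) weight 1/32
  (X=3, Z=2, Y=2) weight 1/32
Group by Z:
  weight(Z=0) = 1/32
  weight(Z=2) = 3/32
Total weight = 1/32 + 3/32 = 1/8
P(Z=0 | obs) = 1/32 / 1/8 = 1/4
P(Z=2 | obs) = 3/32 / 1/8 = 3/4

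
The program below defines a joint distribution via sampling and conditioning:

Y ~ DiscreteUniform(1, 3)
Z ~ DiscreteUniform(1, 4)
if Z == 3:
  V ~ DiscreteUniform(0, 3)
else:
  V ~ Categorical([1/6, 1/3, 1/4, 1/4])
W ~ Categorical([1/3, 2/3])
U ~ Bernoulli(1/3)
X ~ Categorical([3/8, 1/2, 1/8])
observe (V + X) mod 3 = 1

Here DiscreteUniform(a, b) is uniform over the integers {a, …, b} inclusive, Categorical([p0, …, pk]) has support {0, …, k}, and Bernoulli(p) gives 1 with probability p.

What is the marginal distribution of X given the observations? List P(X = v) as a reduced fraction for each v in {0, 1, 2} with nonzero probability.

Enumerate traces; 192 have nonzero weight after conditioning:
  (Y=1, Z=1, V=0, W=0, U=0, X=1) weight 1/648
  (Y=1, Z=1, V=0, W=0, U=1, X=1) weight 1/1296
  (Y=1, Z=1, V=0, W=1, U=0, X=1) weight 1/324
  (Y=1, Z=1, V=0, W=1, U=1, X=1) weight 1/648
  (Y=1, Z=1, V=1, W=0, U=0, X=0) weight 1/432
  (Y=1, Z=1, V=1, W=0, U=1, X=0) weight 1/864
  (Y=1, Z=1, V=1, W=1, U=0, X=0) weight 1/216
  (Y=1, Z=1, V=1, W=1, U=1, X=0) weight 1/432
  (Y=1, Z=1, V=2, W=0, U=0, X=2) weight 1/1728
  … 183 more
Group by X:
  weight(X=0) = 15/128
  weight(X=1) = 7/32
  weight(X=2) = 1/32
Total weight = 15/128 + 7/32 + 1/32 = 47/128
P(X=0 | obs) = 15/128 / 47/128 = 15/47
P(X=1 | obs) = 7/32 / 47/128 = 28/47
P(X=2 | obs) = 1/32 / 47/128 = 4/47

P(X=0) = 15/47, P(X=1) = 28/47, P(X=2) = 4/47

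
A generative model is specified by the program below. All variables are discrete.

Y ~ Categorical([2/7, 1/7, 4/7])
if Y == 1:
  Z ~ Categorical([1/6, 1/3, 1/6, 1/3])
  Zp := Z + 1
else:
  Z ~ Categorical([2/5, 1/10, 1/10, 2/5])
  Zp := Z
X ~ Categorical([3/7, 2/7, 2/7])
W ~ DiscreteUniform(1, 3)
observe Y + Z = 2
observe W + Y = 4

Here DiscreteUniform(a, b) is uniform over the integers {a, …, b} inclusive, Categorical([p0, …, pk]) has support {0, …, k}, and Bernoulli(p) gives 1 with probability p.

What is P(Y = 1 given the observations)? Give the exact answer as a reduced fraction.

P(Y = 1 | obs) = 5/29

Enumerate traces; 6 have nonzero weight after conditioning:
  (Y=1, Z=1, X=0, W=3) weight 1/147
  (Y=1, Z=1, X=1, W=3) weight 2/441
  (Y=1, Z=1, X=2, W=3) weight 2/441
  (Y=2, Z=0, X=0, W=2) weight 8/245
  (Y=2, Z=0, X=1, W=2) weight 16/735
  (Y=2, Z=0, X=2, W=2) weight 16/735
Group by Y:
  weight(Y=1) = 1/63
  weight(Y=2) = 8/105
Total weight = 1/63 + 8/105 = 29/315
P(Y=1 | obs) = 1/63 / 29/315 = 5/29
P(Y=2 | obs) = 8/105 / 29/315 = 24/29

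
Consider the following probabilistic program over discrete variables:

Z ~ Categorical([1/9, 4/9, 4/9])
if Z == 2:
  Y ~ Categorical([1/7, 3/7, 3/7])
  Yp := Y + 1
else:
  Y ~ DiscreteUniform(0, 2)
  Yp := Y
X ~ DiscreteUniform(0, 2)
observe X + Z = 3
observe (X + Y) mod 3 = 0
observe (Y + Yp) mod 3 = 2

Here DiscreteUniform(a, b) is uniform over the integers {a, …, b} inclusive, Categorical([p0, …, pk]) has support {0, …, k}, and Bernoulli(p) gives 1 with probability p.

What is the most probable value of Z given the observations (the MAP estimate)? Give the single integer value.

argmax_v P(Z = v | obs) = 2

Enumerate traces; 2 have nonzero weight after conditioning:
  (Z=1, Y=1, X=2) weight 4/81
  (Z=2, Y=2, X=1) weight 4/63
Group by Z:
  weight(Z=1) = 4/81
  weight(Z=2) = 4/63
Total weight = 4/81 + 4/63 = 64/567
P(Z=1 | obs) = 4/81 / 64/567 = 7/16
P(Z=2 | obs) = 4/63 / 64/567 = 9/16
argmax = 2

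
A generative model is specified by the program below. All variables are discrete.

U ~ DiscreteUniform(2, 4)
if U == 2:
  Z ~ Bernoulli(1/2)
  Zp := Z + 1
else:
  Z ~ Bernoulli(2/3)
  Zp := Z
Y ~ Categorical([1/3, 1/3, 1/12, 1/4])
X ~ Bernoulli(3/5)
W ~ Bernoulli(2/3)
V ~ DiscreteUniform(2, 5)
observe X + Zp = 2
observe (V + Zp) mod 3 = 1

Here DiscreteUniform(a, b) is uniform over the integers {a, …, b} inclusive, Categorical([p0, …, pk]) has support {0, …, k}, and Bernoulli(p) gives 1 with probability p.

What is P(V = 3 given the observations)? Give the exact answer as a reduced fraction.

Enumerate traces; 40 have nonzero weight after conditioning:
  (U=2, Z=0, Y=0, X=1, W=0, V=3) weight 1/360
  (U=2, Z=0, Y=0, X=1, W=1, V=3) weight 1/180
  (U=2, Z=0, Y=1, X=1, W=0, V=3) weight 1/360
  (U=2, Z=0, Y=1, X=1, W=1, V=3) weight 1/180
  (U=2, Z=0, Y=2, X=1, W=0, V=3) weight 1/1440
  (U=2, Z=0, Y=2, X=1, W=1, V=3) weight 1/720
  (U=2, Z=0, Y=3, X=1, W=0, V=3) weight 1/480
  (U=2, Z=0, Y=3, X=1, W=1, V=3) weight 1/240
  (U=2, Z=1, Y=0, X=0, W=0, V=2) weight 1/540
  (U=2, Z=1, Y=0, X=0, W=0, V=5) weight 1/540
  … 30 more
Group by V:
  weight(V=2) = 1/60
  weight(V=3) = 11/120
  weight(V=5) = 1/60
Total weight = 1/60 + 11/120 + 1/60 = 1/8
P(V=2 | obs) = 1/60 / 1/8 = 2/15
P(V=3 | obs) = 11/120 / 1/8 = 11/15
P(V=5 | obs) = 1/60 / 1/8 = 2/15

P(V = 3 | obs) = 11/15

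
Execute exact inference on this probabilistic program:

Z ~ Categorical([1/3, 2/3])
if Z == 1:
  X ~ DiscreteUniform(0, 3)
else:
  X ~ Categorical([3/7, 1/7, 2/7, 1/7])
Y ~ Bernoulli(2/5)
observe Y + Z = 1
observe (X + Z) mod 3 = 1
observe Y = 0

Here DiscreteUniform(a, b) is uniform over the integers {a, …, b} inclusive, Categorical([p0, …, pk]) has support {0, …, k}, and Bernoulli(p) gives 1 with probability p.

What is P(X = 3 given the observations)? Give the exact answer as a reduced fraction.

Enumerate traces; 2 have nonzero weight after conditioning:
  (Z=1, X=0, Y=0) weight 1/10
  (Z=1, X=3, Y=0) weight 1/10
Group by X:
  weight(X=0) = 1/10
  weight(X=3) = 1/10
Total weight = 1/10 + 1/10 = 1/5
P(X=0 | obs) = 1/10 / 1/5 = 1/2
P(X=3 | obs) = 1/10 / 1/5 = 1/2

P(X = 3 | obs) = 1/2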